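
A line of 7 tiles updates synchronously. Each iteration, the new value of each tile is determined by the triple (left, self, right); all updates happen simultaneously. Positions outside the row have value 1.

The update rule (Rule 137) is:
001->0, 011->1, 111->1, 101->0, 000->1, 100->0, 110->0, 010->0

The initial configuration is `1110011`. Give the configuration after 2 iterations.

1100011
1001011

1001011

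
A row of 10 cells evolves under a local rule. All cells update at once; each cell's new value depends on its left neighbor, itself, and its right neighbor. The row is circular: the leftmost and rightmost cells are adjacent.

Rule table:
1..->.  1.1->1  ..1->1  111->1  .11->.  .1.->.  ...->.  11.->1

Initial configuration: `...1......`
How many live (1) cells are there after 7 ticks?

1

tick 1: ..1.......
tick 2: .1........
tick 3: 1.........
tick 4: .........1
tick 5: ........1.
tick 6: .......1..
tick 7: ......1...
count of 1: 1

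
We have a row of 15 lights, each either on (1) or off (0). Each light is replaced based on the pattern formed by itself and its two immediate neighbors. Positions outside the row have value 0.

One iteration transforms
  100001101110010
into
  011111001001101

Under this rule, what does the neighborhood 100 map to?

At position 1 the neighborhood is 100; the next row has 1 there.

1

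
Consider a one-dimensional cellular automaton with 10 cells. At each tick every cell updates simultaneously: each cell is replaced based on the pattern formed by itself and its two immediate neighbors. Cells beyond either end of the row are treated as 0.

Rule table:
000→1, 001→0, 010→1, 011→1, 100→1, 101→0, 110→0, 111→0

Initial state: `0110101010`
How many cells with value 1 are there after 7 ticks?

5

tick 1: 0100101011
tick 2: 0110101010  (repeats tick 0; period 2)
tick 7: 0100101011
count of 1: 5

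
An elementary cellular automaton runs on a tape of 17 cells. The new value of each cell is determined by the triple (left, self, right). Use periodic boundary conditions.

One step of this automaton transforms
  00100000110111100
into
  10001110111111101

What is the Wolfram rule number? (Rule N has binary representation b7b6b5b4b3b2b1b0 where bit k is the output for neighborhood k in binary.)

position 12: 111 → 1  (bit 7 = 1)
position 9: 110 → 1  (bit 6 = 1)
position 10: 101 → 1  (bit 5 = 1)
position 3: 100 → 0  (bit 4 = 0)
position 8: 011 → 1  (bit 3 = 1)
position 2: 010 → 0  (bit 2 = 0)
position 1: 001 → 0  (bit 1 = 0)
position 0: 000 → 1  (bit 0 = 1)
bits b7..b0 = 11101001 = 233

233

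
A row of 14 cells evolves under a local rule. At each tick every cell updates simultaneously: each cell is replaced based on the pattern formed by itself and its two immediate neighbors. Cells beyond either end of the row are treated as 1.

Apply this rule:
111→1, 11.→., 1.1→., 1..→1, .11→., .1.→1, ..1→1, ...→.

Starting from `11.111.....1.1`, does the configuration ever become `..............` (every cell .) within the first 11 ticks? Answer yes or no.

1...1.1...11..
.1.11.11.1..11
.1.......111.1
.11.....1.1...
...1...11.11.1
1.111.1.......
...1..11.....1
1.1111..1...1.
...11.1111.11.
1.1....11.....
..11..1..1...1
tick 11 is ..11..1..1...1, still not uniform .

no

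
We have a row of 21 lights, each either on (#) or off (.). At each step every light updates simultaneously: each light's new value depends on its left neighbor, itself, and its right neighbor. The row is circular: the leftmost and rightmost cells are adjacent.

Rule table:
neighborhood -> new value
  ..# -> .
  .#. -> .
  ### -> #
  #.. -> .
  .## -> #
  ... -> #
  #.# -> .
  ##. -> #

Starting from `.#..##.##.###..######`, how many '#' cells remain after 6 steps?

15

step 1: ....##.##.###..######
step 2: .##.##.##.###..######
step 3: .##.##.##.###..######  (fixed point — unchanged through step 6)
count of #: 15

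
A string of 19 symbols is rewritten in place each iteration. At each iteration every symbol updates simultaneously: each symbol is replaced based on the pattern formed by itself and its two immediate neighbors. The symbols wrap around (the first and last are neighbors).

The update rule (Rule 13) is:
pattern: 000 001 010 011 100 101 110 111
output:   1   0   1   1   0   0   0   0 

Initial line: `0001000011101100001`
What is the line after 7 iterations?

0101010010101001001

iteration 1: 0101011010001001101
iteration 2: 0101010010101001001
iteration 3: 0101010010101001001  (fixed point — unchanged through iteration 7)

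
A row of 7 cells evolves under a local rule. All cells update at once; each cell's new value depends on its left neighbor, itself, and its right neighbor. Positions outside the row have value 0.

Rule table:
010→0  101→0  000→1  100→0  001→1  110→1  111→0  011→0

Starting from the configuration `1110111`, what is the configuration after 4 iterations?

iteration 1: 0010001
iteration 2: 1100110
iteration 3: 0101010
iteration 4: 1000000

1000000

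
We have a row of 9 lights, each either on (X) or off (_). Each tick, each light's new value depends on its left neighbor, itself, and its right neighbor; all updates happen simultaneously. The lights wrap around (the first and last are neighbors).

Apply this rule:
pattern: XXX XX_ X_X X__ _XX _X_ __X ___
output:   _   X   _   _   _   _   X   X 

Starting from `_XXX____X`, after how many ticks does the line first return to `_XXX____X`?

9

tick 1: ___X_XXX_
tick 2: XXX____X_
tick 3: __X_XXX__
tick 4: XX____X_X
tick 5: _X_XXX___
tick 6: X____X_XX
tick 7: X_XXX____
tick 8: ____X_XXX
tick 9: _XXX____X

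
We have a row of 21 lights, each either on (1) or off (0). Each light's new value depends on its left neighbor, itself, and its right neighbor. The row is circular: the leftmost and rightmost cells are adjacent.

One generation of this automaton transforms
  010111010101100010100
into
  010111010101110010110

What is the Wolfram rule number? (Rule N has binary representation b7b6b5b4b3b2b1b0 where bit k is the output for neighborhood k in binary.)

220

position 4: 111 → 1  (bit 7 = 1)
position 5: 110 → 1  (bit 6 = 1)
position 2: 101 → 0  (bit 5 = 0)
position 13: 100 → 1  (bit 4 = 1)
position 3: 011 → 1  (bit 3 = 1)
position 1: 010 → 1  (bit 2 = 1)
position 0: 001 → 0  (bit 1 = 0)
position 14: 000 → 0  (bit 0 = 0)
bits b7..b0 = 11011100 = 220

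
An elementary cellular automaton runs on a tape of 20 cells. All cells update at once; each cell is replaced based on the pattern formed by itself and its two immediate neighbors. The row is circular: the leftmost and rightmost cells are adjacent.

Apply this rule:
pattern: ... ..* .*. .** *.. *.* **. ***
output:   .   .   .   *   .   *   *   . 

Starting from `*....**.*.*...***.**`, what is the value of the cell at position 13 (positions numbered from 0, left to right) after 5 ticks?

tick 1: *....***.*....*.***.
tick 2: .....*.**......**.**
tick 3: ......***......*****
tick 4: ......*.*......*...*
tick 5: .......*............
position 13 holds .

.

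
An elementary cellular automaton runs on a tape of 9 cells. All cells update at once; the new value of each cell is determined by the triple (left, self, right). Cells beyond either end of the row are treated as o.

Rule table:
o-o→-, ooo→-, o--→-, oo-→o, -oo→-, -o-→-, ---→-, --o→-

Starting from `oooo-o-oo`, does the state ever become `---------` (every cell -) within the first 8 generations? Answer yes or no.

---o-----
---------
all cells are - at generation 2

yes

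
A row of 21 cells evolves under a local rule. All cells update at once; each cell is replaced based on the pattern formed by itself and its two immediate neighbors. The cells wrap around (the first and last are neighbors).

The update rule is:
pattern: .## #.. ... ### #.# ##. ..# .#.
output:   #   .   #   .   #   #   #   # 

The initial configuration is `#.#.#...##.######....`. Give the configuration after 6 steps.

##..#.#####....#.####

#####.######....#.###
....###....#.######..
#####.#.######....#.#
....#####....#.######
.####...#.######....#
##..#.#####....#.####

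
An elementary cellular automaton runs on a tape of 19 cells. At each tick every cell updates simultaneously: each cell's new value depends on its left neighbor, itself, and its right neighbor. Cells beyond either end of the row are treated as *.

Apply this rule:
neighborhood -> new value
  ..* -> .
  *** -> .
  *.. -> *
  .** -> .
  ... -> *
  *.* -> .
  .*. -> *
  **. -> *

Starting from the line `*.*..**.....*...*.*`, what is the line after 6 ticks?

*.....*...*.**.*.*.

*.**..*****.***.*..
*..**.....*...*.**.
**..*****.***.*..*.
.**.....*...*.**.*.
..*****.***.*..*.*.
*.....*...*.**.*.*.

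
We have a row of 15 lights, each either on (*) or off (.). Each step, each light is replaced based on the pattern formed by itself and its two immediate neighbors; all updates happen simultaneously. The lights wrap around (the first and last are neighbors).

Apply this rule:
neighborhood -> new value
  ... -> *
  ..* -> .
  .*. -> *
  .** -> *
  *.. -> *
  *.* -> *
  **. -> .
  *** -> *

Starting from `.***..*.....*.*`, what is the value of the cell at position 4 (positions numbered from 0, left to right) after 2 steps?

*

step 1: ***.*.*****.***
step 2: **.*******.****
position 4 holds *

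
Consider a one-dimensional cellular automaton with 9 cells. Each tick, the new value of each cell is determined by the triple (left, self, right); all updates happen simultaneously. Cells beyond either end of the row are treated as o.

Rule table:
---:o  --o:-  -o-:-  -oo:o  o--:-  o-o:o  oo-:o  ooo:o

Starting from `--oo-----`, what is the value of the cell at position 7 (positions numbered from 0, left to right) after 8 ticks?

--oo-ooo-
--ooooooo
--ooooooo  (fixed point — unchanged through tick 8)
position 7 holds o

o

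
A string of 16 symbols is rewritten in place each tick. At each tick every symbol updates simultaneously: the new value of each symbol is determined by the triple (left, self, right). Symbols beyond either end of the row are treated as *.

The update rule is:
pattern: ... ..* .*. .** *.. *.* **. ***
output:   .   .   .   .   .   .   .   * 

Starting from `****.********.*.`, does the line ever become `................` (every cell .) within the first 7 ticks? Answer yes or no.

***...******....
**.....****.....
*.......**......
................
all cells are . at tick 4

yes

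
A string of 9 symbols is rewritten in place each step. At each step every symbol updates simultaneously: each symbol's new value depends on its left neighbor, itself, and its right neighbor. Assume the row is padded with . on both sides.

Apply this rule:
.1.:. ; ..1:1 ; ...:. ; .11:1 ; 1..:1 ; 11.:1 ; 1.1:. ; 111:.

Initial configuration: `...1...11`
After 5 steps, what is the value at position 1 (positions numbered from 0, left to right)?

step 1: ..1.1.111
step 2: .1....1.1
step 3: 1.1..1...
step 4: ...11.1..
step 5: ..111..1.
position 1 holds .

.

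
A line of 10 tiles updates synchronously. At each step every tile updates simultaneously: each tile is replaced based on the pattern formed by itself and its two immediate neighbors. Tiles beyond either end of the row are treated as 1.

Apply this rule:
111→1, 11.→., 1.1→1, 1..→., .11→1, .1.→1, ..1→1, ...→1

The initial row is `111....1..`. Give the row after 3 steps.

step 1: 11..1111.1
step 2: 1..1111.11
step 3: ..1111.111

..1111.111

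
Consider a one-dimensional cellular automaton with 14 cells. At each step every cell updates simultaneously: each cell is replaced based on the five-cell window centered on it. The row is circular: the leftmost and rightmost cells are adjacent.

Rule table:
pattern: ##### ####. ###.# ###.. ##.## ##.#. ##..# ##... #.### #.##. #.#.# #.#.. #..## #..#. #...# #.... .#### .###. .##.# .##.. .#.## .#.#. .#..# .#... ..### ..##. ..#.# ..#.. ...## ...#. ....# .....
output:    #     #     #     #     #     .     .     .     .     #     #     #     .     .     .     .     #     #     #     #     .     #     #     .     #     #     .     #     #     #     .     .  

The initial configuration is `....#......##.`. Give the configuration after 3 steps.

.####...#####.

...##.....###.
..###....####.
.####...#####.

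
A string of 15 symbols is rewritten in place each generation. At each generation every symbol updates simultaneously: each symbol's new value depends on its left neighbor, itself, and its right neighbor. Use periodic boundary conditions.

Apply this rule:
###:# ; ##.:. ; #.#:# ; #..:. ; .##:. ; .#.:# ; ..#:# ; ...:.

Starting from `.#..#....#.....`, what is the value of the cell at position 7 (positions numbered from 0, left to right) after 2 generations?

generation 1: ##.##...##.....
generation 2: ..#....#......#
position 7 holds #

#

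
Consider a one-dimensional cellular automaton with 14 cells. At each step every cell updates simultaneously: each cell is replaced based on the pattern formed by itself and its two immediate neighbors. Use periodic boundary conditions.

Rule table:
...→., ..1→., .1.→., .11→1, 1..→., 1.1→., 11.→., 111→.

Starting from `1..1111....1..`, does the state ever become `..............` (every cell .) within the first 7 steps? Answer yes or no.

yes

step 1: ...1..........
step 2: ..............
all cells are . at step 2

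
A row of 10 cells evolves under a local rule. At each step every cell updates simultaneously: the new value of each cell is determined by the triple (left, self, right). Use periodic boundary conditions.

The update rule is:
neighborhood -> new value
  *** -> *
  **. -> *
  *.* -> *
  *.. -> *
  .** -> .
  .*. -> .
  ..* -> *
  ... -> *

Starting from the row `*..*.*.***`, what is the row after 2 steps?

****.*.*.*

***.*.*.**
****.*.*.*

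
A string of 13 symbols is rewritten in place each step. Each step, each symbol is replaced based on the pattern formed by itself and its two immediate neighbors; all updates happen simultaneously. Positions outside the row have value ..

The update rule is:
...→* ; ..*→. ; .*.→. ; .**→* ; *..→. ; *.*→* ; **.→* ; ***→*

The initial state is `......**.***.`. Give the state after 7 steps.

step 1: *****.******.
step 2: ************.
step 3: ************.  (fixed point — unchanged through step 7)

************.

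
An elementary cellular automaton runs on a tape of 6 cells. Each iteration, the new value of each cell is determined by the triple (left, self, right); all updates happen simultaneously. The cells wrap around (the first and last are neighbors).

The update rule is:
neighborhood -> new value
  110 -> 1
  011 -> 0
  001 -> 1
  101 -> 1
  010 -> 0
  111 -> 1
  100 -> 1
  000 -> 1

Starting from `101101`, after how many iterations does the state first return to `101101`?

110110
011011
101101

3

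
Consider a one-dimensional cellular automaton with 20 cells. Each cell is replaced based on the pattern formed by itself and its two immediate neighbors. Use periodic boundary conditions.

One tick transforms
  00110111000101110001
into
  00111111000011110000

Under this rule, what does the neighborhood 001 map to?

0

At position 1 the neighborhood is 001; the next row has 0 there.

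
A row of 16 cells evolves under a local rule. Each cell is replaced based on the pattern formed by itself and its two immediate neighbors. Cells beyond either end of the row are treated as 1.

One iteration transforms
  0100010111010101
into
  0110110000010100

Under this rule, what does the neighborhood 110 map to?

0

At position 9 the neighborhood is 110; the next row has 0 there.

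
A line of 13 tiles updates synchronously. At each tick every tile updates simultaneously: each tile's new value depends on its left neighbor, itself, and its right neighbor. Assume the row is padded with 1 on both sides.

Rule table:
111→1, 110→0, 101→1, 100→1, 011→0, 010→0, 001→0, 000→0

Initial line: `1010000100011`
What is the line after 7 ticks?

0101000010001
1010100001000
0101010000100
1010101000010
0101010100001
1010101010000
0101010101000

0101010101000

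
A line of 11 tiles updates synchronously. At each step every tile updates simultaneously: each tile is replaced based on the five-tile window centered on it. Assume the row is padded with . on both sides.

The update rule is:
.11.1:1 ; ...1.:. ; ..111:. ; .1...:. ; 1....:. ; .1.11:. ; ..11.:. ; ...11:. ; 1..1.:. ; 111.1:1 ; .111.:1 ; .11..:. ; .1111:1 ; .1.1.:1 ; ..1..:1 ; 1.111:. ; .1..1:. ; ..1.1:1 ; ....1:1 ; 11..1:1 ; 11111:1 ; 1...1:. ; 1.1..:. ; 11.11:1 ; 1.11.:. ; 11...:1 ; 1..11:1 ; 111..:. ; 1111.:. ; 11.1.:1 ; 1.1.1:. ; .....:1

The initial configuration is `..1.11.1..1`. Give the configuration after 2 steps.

step 1: 1.1..11...1
step 2: 11..1..1..1

11..1..1..1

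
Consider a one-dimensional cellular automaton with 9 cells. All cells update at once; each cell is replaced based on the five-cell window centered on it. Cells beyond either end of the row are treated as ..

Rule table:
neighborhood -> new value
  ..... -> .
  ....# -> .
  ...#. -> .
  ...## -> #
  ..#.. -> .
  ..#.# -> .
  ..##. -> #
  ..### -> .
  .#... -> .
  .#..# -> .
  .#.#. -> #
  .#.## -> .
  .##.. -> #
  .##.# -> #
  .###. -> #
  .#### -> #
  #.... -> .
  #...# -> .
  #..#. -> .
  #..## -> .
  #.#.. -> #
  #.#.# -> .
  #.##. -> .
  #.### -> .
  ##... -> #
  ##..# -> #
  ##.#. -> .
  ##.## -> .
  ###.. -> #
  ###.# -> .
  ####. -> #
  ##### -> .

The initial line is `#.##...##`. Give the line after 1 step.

...##.###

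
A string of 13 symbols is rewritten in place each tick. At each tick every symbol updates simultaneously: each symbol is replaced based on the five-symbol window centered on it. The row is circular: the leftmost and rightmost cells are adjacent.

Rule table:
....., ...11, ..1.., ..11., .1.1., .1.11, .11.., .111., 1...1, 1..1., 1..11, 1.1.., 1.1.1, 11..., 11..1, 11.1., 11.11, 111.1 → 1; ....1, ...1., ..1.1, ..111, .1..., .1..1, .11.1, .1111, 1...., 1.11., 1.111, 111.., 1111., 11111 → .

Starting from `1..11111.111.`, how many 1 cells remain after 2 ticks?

tick 1: 1.1....11.111
tick 2: 111...11.1...
count of 1: 6

6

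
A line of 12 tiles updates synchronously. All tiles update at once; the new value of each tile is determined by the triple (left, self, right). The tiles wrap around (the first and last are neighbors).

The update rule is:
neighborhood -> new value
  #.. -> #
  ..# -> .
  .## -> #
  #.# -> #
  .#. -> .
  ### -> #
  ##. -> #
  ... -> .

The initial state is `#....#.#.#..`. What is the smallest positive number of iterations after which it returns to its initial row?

12

.#....#.#.#.
..#....#.#.#
#..#....#.#.
.#..#....#.#
#.#..#....#.
.#.#..#....#
#.#.#..#....
.#.#.#..#...
..#.#.#..#..
...#.#.#..#.
....#.#.#..#
#....#.#.#..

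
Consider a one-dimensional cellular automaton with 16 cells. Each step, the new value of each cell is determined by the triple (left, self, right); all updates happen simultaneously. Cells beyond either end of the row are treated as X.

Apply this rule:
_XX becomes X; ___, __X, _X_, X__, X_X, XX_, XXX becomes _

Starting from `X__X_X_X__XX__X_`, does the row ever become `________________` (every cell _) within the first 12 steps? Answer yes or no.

yes

__________X_____
________________
all cells are _ at step 2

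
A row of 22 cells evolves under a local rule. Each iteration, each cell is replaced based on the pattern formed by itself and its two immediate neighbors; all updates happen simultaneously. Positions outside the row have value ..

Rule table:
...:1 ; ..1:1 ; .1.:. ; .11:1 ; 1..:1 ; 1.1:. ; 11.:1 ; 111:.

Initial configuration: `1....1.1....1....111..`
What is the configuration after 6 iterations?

iteration 1: .1111...1111.11111.111
iteration 2: 11..11111..1.1...1.1.1
iteration 3: 11111...111...111.....
iteration 4: 1...11111.11111.111111
iteration 5: .1111...1.1...1.1....1
iteration 6: 11..1111...111...1111.

11..1111...111...1111.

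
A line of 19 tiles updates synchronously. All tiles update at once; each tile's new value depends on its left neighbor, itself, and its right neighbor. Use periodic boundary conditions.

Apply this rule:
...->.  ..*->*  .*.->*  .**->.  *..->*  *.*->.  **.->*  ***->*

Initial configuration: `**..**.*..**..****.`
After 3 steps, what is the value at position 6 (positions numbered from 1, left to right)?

.***.*.***.***.***.
*.**.*..**..**..***
*..*.***.***.***.**
position 6 holds *

*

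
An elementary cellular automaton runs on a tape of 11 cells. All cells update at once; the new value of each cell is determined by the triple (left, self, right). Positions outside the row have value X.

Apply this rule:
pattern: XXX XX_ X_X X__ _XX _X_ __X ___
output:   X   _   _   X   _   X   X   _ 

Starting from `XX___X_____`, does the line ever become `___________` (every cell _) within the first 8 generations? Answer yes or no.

no

X_X_XXX___X
__X__X_X_X_
XXXXXX_X_X_
XXXXX__X_X_
XXXX_XXX_X_
XXX___X__X_
XX_X_XXXXX_
X__X__XXX__
generation 8 is X__X__XXX__, still not uniform _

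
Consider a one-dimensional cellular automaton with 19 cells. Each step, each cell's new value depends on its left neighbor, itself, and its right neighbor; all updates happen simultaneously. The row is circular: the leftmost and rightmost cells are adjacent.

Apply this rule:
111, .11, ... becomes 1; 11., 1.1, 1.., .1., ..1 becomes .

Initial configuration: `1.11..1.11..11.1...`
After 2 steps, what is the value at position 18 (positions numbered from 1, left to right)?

step 1: ..1.....1...1....1.
step 2: 1...111...1...11...
position 18 holds .

.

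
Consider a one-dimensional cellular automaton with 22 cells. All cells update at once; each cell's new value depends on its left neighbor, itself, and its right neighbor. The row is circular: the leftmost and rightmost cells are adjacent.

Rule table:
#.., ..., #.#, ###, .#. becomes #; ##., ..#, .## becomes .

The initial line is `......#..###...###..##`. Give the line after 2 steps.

.###.#..#.##..#.#####.

#####.##..#.##..#.#...
.###.#..#.##..#.#####.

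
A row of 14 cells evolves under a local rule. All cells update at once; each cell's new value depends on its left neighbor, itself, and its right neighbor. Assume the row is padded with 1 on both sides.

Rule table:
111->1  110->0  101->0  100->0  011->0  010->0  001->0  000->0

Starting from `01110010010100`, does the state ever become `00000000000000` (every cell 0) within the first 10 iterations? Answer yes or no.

yes

00100000000000
00000000000000
all cells are 0 at iteration 2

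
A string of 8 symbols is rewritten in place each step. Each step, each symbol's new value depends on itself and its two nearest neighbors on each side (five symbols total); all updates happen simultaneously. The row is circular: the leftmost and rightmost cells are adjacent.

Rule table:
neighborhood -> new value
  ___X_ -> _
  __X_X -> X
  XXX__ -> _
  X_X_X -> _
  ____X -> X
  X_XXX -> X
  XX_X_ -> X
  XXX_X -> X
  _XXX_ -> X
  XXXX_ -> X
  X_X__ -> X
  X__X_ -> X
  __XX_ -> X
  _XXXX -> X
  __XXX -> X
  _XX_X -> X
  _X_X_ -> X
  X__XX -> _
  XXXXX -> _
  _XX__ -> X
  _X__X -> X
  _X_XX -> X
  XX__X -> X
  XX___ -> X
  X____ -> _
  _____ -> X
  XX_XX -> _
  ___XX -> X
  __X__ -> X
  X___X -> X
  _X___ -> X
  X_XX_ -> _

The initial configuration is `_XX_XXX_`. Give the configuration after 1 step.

_XX_XX_X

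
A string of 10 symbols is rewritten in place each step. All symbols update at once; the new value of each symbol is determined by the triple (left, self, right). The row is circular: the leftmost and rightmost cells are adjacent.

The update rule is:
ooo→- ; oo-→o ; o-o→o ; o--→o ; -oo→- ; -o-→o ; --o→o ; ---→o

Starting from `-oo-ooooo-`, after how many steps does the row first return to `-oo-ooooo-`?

step 1: o-oo----oo
step 2: oo-ooooo--
step 3: -oo----ooo
step 4: o-ooooo--o
step 5: oo----ooo-
step 6: -ooooo--oo
step 7: o----ooo-o
step 8: ooooo--oo-
step 9: ----ooo-oo
step 10: oooo--oo-o
step 11: ---ooo-oo-
step 12: ooo--oo-oo
step 13: --ooo-oo--
step 14: oo--oo-ooo
step 15: -ooo-oo---
step 16: o--oo-oooo
step 17: ooo-oo----
step 18: --oo-ooooo
step 19: oo-oo----o
step 20: -oo-ooooo-

20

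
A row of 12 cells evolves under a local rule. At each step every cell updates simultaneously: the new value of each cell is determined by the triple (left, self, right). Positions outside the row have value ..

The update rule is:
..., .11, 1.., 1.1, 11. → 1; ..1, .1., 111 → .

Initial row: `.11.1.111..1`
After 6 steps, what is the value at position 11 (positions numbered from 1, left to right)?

.

.111.11.11..
.1.111111111
..11.......1
1.11111111..
.11......111
.1111111.1.1
position 11 holds .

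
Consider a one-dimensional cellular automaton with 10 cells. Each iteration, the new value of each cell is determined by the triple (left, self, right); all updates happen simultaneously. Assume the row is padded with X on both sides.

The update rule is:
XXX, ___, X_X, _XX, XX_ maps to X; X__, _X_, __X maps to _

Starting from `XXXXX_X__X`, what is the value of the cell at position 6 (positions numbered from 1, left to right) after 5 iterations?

X

iteration 1: XXXXXX___X
iteration 2: XXXXXX_X_X
iteration 3: XXXXXXX_XX
iteration 4: XXXXXXXXXX
iteration 5: XXXXXXXXXX
position 6 holds X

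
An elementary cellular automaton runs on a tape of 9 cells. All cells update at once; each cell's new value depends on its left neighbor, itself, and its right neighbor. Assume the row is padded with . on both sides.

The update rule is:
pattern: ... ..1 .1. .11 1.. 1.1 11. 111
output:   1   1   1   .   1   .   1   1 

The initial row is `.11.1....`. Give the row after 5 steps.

1.1.11111
1.1..1111
1.111.111
1..11..11
111.111.1

111.111.1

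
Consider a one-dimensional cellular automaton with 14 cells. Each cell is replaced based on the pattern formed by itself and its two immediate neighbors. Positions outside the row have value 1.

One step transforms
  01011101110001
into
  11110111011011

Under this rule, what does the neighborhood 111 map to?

At position 4 the neighborhood is 111; the next row has 0 there.

0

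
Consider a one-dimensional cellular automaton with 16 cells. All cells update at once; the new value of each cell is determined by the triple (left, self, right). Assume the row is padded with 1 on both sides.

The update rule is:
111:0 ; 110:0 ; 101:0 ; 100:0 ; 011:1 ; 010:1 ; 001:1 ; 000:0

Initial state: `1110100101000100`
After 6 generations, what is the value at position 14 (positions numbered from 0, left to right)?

0

generation 1: 0000101101001101
generation 2: 0001101001011001
generation 3: 0011001011010011
generation 4: 0110011010010110
generation 5: 0100110010110100
generation 6: 0101100110100101
position 14 holds 0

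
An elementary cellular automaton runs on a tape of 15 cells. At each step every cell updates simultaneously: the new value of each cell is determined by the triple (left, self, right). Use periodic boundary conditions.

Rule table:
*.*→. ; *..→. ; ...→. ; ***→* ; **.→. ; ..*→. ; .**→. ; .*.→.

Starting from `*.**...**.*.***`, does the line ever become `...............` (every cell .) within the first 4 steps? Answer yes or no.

yes

.............**
...............
all cells are . at step 2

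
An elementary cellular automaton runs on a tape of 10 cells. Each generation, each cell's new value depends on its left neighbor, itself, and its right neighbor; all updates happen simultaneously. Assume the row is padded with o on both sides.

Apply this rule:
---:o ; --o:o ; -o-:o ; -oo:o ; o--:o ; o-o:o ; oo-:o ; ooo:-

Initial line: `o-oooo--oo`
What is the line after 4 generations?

--oooo--oo

ooo--oooo-
--oooo--oo
ooo--oooo-  (repeats generation 1; period 2)
generation 4: --oooo--oo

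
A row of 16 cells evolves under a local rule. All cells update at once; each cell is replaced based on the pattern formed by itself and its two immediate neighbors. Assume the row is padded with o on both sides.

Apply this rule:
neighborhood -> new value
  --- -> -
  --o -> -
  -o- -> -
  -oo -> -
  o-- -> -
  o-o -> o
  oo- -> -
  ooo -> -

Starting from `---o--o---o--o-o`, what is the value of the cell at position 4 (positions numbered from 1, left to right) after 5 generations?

-

--------------o-
---------------o
----------------
----------------  (fixed point — unchanged through generation 5)
position 4 holds -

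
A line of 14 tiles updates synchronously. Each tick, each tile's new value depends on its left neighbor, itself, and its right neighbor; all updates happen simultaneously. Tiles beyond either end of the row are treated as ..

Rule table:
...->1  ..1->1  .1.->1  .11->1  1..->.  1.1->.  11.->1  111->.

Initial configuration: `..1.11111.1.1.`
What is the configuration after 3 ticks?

111.1...1.1.1.
1.1.1.111.1.1.
1.1.1.1.1.1.1.

1.1.1.1.1.1.1.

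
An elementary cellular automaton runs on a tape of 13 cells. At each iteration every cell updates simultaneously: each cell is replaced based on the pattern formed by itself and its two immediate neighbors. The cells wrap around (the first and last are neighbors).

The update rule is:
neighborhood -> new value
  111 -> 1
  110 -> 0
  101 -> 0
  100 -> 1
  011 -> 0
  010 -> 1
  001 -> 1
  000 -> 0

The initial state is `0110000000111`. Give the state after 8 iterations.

0101110001011

iteration 1: 0001000001010
iteration 2: 0011100011011
iteration 3: 1101010100000
iteration 4: 0001010110001
iteration 5: 1011010001011
iteration 6: 0000011011001
iteration 7: 1000100000111
iteration 8: 0101110001011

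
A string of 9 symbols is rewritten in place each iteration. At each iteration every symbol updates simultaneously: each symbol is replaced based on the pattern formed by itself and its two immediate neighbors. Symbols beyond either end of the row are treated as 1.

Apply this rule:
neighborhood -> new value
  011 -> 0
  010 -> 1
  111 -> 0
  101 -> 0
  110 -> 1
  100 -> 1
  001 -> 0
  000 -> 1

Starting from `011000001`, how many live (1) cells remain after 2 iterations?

3

001111100
100000110
count of 1: 3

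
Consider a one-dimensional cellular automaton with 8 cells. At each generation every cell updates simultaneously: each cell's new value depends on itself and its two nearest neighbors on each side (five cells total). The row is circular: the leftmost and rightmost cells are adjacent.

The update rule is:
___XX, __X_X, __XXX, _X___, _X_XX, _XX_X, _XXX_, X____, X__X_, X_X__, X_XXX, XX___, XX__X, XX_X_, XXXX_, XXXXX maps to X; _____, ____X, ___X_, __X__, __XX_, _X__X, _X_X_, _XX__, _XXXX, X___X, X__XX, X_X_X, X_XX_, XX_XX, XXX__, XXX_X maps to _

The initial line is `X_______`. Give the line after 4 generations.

______XX

_XX_____
X__XX___
_____X__
______XX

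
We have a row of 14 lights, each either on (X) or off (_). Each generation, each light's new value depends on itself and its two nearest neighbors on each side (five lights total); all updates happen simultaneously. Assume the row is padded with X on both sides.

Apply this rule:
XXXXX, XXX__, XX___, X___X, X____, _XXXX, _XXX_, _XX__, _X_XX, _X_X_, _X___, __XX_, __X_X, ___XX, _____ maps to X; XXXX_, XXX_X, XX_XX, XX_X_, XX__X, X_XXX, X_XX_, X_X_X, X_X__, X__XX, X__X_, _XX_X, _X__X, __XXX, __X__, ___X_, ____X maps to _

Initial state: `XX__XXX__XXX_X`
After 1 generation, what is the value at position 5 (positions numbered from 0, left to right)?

X

_X___XX___X___
position 5 holds X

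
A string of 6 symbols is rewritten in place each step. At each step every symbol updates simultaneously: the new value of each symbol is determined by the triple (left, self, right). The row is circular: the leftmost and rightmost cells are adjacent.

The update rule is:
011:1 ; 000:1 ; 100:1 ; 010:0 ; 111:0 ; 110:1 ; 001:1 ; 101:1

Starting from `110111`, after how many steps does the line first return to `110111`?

011100
110111

2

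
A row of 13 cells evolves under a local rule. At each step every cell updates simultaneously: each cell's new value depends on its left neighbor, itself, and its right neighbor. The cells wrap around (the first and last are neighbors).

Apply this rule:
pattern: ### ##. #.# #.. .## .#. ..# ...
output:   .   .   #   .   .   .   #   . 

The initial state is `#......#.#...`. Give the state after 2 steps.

......#.#...#
.....#.#...#.

.....#.#...#.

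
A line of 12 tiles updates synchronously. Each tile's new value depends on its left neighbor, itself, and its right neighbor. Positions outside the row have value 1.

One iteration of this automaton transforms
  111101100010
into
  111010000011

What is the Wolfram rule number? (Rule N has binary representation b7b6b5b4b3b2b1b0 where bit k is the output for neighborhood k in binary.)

position 0: 111 → 1  (bit 7 = 1)
position 3: 110 → 0  (bit 6 = 0)
position 4: 101 → 1  (bit 5 = 1)
position 7: 100 → 0  (bit 4 = 0)
position 5: 011 → 0  (bit 3 = 0)
position 10: 010 → 1  (bit 2 = 1)
position 9: 001 → 0  (bit 1 = 0)
position 8: 000 → 0  (bit 0 = 0)
bits b7..b0 = 10100100 = 164

164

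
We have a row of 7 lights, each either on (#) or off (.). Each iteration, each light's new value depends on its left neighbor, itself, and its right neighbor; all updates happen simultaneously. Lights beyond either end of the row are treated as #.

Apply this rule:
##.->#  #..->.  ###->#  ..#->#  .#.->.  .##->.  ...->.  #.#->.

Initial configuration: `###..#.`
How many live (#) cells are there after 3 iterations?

4

###.#..
###...#
###..#.
count of #: 4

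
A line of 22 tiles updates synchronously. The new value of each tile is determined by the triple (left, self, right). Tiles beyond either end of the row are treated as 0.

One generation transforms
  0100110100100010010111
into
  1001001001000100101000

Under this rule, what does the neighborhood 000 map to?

0

At position 12 the neighborhood is 000; the next row has 0 there.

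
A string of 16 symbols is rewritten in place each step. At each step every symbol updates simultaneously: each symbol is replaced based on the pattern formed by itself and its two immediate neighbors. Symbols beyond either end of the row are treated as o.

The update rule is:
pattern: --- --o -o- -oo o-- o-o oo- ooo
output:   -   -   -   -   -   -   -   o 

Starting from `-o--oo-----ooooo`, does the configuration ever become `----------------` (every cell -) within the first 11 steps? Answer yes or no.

yes

------------oooo
-------------ooo
--------------oo
---------------o
----------------
all cells are - at step 5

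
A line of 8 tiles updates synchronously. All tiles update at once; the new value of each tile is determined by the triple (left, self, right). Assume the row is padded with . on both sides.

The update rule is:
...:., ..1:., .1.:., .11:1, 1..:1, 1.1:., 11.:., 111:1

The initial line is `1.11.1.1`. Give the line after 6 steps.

step 1: ..1.....
step 2: ...1....
step 3: ....1...
step 4: .....1..
step 5: ......1.
step 6: .......1

.......1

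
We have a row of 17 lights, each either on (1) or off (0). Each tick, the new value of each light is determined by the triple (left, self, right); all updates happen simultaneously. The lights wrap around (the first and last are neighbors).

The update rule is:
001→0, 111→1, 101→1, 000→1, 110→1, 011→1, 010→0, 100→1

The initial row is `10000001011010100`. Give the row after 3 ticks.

11111111111111010

01111100111101010
01111110111110101
11111111111111010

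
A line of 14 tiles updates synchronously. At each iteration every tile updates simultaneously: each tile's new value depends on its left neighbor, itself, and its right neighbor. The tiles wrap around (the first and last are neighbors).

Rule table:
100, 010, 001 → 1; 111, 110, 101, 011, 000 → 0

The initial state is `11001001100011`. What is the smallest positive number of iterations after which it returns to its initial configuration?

12

00111110010100
01000001110110
11100010000001
00010111000010
00110000100111
11001001111000
00111110000101
11000001001101
00100011110000
01110100001000
10000110011100
11001001100011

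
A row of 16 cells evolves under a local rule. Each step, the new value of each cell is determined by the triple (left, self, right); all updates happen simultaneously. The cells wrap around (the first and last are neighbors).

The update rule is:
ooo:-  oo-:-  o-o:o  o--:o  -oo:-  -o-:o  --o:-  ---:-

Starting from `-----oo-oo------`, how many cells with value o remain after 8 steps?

-------o--o-----
-------oo-oo----
---------o--o---
---------oo-oo--
-----------o--o-
-----------oo-oo
o------------o--
oo-----------oo-
count of o: 4

4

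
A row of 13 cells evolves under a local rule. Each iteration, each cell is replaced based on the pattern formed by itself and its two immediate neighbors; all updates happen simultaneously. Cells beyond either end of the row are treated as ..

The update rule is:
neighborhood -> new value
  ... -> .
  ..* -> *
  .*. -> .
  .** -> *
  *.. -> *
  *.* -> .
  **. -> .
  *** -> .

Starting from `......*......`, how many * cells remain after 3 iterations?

iteration 1: .....*.*.....
iteration 2: ....*...*....
iteration 3: ...*.*.*.*...
count of *: 4

4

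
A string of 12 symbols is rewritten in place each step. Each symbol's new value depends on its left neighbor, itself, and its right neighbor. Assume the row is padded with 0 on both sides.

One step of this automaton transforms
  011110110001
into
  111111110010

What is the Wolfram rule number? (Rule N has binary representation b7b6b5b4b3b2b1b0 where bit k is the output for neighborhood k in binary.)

234

position 2: 111 → 1  (bit 7 = 1)
position 4: 110 → 1  (bit 6 = 1)
position 5: 101 → 1  (bit 5 = 1)
position 8: 100 → 0  (bit 4 = 0)
position 1: 011 → 1  (bit 3 = 1)
position 11: 010 → 0  (bit 2 = 0)
position 0: 001 → 1  (bit 1 = 1)
position 9: 000 → 0  (bit 0 = 0)
bits b7..b0 = 11101010 = 234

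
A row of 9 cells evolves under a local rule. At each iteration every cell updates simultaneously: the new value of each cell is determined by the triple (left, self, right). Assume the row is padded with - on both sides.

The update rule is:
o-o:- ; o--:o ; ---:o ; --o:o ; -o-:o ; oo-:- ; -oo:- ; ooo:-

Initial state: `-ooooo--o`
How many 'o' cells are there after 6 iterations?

iteration 1: o-----ooo
iteration 2: oooooo---
iteration 3: ------ooo
iteration 4: oooooo---  (repeats iteration 2; period 2)
iteration 6: oooooo---
count of o: 6

6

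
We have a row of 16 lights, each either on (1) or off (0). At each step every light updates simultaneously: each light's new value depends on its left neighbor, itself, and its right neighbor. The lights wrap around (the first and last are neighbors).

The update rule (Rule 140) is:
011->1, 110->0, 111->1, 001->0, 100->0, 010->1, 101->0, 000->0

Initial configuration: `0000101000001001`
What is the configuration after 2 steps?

step 1: 0000101000001001  (fixed point — unchanged through step 2)

0000101000001001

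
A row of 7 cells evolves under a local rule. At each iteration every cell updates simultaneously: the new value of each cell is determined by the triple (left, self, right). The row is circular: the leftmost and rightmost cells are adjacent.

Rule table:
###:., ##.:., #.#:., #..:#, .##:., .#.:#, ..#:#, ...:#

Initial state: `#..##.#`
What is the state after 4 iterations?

#..####

.##....
#..####
.##....  (repeats iteration 1; period 2)
iteration 4: #..####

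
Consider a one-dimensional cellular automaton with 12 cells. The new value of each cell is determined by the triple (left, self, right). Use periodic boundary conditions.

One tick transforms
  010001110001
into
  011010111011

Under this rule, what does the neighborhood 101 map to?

At position 0 the neighborhood is 101; the next row has 0 there.

0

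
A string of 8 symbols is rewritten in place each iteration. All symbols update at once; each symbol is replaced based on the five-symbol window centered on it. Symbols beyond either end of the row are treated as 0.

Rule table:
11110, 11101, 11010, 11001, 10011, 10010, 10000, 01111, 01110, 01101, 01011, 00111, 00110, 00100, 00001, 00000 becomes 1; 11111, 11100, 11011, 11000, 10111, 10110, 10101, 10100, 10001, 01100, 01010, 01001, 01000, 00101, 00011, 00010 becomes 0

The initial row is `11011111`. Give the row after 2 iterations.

iteration 1: 11001010
iteration 2: 10110000

10110000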